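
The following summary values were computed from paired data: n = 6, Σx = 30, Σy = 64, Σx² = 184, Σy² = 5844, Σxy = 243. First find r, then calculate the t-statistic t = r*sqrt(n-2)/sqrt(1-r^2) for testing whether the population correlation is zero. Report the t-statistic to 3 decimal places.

-0.374

S_xy = nΣxy − ΣxΣy = 6·243 − 30·64 = 1458 − 1920 = -462
S_xx = nΣx² − (Σx)² = 6·184 − 30² = 1104 − 900 = 204
S_yy = nΣy² − (Σy)² = 6·5844 − 64² = 35064 − 4096 = 30968
r = S_xy / √(S_xx·S_yy) = -462 / √(204·30968) = -462 / √6317472 = -462 / 2513.4582 = -0.1838
t = r·√(n−2)/√(1−r²) = -0.1838·√4 / √(1−0.033782) = -0.367600 / 0.982964 = -0.374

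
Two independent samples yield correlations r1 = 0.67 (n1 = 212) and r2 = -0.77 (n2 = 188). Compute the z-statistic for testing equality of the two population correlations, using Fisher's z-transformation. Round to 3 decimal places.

z1 = atanh(0.67) = 0.810743,  z2 = atanh(-0.77) = -1.020328
SE = √(1/(n1−3) + 1/(n2−3)) = √(1/209 + 1/185) = √(0.0047847 + 0.0054054) = √0.0101901 = 0.100946
z = (z1 − z2)/SE = (0.810743 − (-1.020328)) / 0.100946 = 1.831071 / 0.100946 = 18.139

18.139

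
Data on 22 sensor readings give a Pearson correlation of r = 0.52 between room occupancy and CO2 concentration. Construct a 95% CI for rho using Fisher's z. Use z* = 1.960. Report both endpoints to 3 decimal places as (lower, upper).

(0.126, 0.772)

z_r = atanh(0.52) = 0.576340;  SE = 1/√(n−3) = 1/√19 = 0.229416
z-limits: 0.576340 ± 1.960·0.229416 = 0.576340 ± 0.449655 = [0.126685, 1.025995]
ρ-limits: (tanh 0.126685, tanh 1.025995) = (0.126, 0.772)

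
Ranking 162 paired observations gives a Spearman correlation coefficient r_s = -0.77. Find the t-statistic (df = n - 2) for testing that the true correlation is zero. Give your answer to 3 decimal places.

1 − r_s² = 1 − 0.5929 = 0.4071;  √(1−r_s²) = 0.638044
√(n−2) = √160 = 12.649111
t = r_s·√(n−2)/√(1−r_s²) = -0.77 · 12.649111 / 0.638044 = -15.265

-15.265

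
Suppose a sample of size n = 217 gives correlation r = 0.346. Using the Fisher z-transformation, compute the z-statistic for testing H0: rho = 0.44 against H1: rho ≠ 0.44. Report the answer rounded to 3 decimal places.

Fisher z: atanh(0.346) = 0.360893, atanh(0.44) = 0.472231
z = (z_r − z_0)·√(n−3) = (0.360893 − 0.472231)·√214 = -0.111338 · 14.628739 = -1.629

-1.629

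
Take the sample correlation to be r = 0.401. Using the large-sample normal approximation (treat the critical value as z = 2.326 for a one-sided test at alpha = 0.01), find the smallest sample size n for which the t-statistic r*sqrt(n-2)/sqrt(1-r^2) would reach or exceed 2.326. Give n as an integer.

r√(n−2)/√(1−r²) ≥ 2.326  ⇔  n−2 ≥ (2.326)²·(1−r²)/r²
(1−r²)/r² = (1−0.160801)/0.160801 = 5.2189
n ≥ 2 + 5.410276·5.2189 = 2 + 28.2357 = 30.2357
⌈30.2357⌉ = 31

31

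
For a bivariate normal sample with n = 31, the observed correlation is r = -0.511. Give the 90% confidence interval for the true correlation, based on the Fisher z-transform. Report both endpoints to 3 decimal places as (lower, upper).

Fisher z: z_r = atanh(r) = ½·ln((1+(-0.511))/(1−(-0.511))) = -0.564082
SE(z) = 1/√(n−3) = 1/√28 = 0.188982
90% ⇒ z* = 1.645; margin = 1.645·0.188982 = 0.310875
CI on z-scale: (-0.874957, -0.253207)
Back-transform: tanh(-0.874957) = -0.703884, tanh(-0.253207) = -0.247931

(-0.704, -0.248)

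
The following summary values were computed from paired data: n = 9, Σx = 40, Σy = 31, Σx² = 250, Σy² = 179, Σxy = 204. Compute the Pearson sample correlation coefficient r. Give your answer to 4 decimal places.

S_xy = nΣxy − ΣxΣy = 9·204 − 40·31 = 1836 − 1240 = 596
S_xx = nΣx² − (Σx)² = 9·250 − 40² = 2250 − 1600 = 650
S_yy = nΣy² − (Σy)² = 9·179 − 31² = 1611 − 961 = 650
r = S_xy / √(S_xx·S_yy) = 596 / √(650·650) = 596 / √422500 = 596 / 650.0000 = 0.9169

0.9169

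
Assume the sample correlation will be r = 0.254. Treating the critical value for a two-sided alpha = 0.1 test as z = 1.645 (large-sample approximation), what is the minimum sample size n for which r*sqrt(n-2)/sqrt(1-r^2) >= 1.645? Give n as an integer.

42

r√(n−2)/√(1−r²) ≥ 1.645  ⇔  n−2 ≥ (1.645)²·(1−r²)/r²
(1−r²)/r² = (1−0.064516)/0.064516 = 14.5000
n ≥ 2 + 2.706025·14.5000 = 2 + 39.2374 = 41.2374
⌈41.2374⌉ = 42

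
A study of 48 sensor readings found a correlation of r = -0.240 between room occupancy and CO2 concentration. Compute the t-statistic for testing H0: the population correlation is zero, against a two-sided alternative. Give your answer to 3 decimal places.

-1.677

1 − r² = 1 − 0.057600 = 0.942400;  √(1−r²) = 0.970773
√(n−2) = √46 = 6.782330
t = r·√(n−2)/√(1−r²) = -0.240 · 6.782330 / 0.970773 = -1.677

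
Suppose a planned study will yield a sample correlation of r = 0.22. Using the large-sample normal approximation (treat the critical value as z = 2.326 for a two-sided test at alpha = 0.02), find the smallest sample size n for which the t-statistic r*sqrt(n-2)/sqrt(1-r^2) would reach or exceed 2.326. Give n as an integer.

r√(n−2)/√(1−r²) ≥ 2.326  ⇔  n−2 ≥ (2.326)²·(1−r²)/r²
(1−r²)/r² = (1−0.0484)/0.0484 = 19.6612
n ≥ 2 + 5.410276·19.6612 = 2 + 106.3725 = 108.3725
⌈108.3725⌉ = 109

109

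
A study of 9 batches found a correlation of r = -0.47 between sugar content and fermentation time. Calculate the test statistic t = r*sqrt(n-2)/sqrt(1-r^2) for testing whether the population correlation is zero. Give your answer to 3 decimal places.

-1.409

t = r·√(n−2) / √(1−r²) with r = -0.47, n = 9
  = -0.47·√7 / √(1 − 0.2209)
  = -0.47·2.645751 / 0.882666
  = -1.243503 / 0.882666 = -1.409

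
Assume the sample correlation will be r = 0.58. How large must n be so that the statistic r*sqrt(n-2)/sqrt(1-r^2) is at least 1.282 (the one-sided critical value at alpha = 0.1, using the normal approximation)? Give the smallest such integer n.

6

Need r·√(n−2)/√(1−r²) ≥ 1.282
√(n−2) ≥ 1.282·√(1−0.3364) / 0.58 = 1.282·0.814616 / 0.58 = 1.8006
n−2 ≥ 3.2422  ⇒  n ≥ 5.2422
Smallest integer n = 6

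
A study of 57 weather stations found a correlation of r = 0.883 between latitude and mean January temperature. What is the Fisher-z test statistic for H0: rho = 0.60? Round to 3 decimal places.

Fisher z: atanh(0.883) = 1.389224, atanh(0.60) = 0.693147
z = (z_r − z_0)·√(n−3) = (1.389224 − 0.693147)·√54 = 0.696077 · 7.348469 = 5.115

5.115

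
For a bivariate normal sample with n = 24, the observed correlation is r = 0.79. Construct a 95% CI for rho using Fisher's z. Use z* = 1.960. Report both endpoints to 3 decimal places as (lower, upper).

(0.567, 0.905)

z_r = atanh(0.79) = 1.071432;  SE = 1/√(n−3) = 1/√21 = 0.218218
z-limits: 1.071432 ± 1.960·0.218218 = 1.071432 ± 0.427707 = [0.643725, 1.499139]
ρ-limits: (tanh 0.643725, tanh 1.499139) = (0.567, 0.905)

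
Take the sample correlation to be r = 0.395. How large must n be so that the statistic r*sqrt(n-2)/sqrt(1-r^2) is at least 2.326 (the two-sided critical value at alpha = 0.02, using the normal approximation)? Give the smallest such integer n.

r√(n−2)/√(1−r²) ≥ 2.326  ⇔  n−2 ≥ (2.326)²·(1−r²)/r²
(1−r²)/r² = (1−0.156025)/0.156025 = 5.4092
n ≥ 2 + 5.410276·5.4092 = 2 + 29.2653 = 31.2653
⌈31.2653⌉ = 32

32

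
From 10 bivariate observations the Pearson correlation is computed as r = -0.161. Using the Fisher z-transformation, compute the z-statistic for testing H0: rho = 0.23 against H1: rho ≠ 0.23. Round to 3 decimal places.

z_r = atanh(-0.161) = -0.162413,  z_0 = atanh(0.23) = 0.234189
SE = 1/√(n−3) = 1/√7 = 0.377964
z = (z_r − z_0)/SE = (-0.162413 − 0.234189) / 0.377964 = -0.396602 / 0.377964 = -1.049

-1.049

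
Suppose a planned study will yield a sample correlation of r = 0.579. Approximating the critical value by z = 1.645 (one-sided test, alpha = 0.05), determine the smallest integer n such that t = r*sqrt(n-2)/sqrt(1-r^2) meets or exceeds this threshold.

Need r·√(n−2)/√(1−r²) ≥ 1.645
√(n−2) ≥ 1.645·√(1−0.335241) / 0.579 = 1.645·0.815328 / 0.579 = 2.3164
n−2 ≥ 5.3657  ⇒  n ≥ 7.3657
Smallest integer n = 8

8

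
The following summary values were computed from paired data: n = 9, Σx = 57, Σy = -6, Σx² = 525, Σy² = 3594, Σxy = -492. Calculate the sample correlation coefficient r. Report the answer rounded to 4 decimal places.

-0.5917

S_xy = nΣxy − ΣxΣy = 9·(-492) − 57·(-6) = -4428 − (-342) = -4086
S_xx = nΣx² − (Σx)² = 9·525 − 57² = 4725 − 3249 = 1476
S_yy = nΣy² − (Σy)² = 9·3594 − (-6)² = 32346 − 36 = 32310
r = S_xy / √(S_xx·S_yy) = -4086 / √(1476·32310) = -4086 / √47689560 = -4086 / 6905.7628 = -0.5917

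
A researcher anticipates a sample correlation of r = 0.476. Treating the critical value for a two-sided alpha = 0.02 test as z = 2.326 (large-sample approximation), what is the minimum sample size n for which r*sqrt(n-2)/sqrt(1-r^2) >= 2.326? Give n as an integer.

Need r·√(n−2)/√(1−r²) ≥ 2.326
√(n−2) ≥ 2.326·√(1−0.226576) / 0.476 = 2.326·0.879445 / 0.476 = 4.2975
n−2 ≥ 18.4685  ⇒  n ≥ 20.4685
Smallest integer n = 21

21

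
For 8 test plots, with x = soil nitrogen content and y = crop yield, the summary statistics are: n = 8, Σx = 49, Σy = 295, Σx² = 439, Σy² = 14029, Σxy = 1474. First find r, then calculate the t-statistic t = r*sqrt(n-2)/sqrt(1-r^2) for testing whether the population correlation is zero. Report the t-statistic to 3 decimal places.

S_xy = nΣxy − ΣxΣy = 8·1474 − 49·295 = 11792 − 14455 = -2663
S_xx = nΣx² − (Σx)² = 8·439 − 49² = 3512 − 2401 = 1111
S_yy = nΣy² − (Σy)² = 8·14029 − 295² = 112232 − 87025 = 25207
r = S_xy / √(S_xx·S_yy) = -2663 / √(1111·25207) = -2663 / √28004977 = -2663 / 5291.9729 = -0.5032
t = r·√(n−2)/√(1−r²) = -0.5032·√6 / √(1−0.253210) = -1.232583 / 0.864170 = -1.426

-1.426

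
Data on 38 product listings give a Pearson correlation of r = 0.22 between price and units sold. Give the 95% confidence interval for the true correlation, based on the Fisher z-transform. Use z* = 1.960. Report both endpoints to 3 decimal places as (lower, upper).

(-0.107, 0.504)

Fisher z: z_r = atanh(r) = ½·ln((1+0.22)/(1−0.22)) = 0.223656
SE(z) = 1/√(n−3) = 1/√35 = 0.169031
95% ⇒ z* = 1.960; margin = 1.960·0.169031 = 0.331301
CI on z-scale: (-0.107645, 0.554957)
Back-transform: tanh(-0.107645) = -0.107231, tanh(0.554957) = 0.504226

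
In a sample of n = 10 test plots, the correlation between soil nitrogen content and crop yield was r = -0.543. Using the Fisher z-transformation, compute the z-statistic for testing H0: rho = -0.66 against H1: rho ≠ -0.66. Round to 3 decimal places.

0.488

Fisher z: atanh(-0.543) = -0.608400, atanh(-0.66) = -0.792814
z = (z_r − z_0)·√(n−3) = (-0.608400 − (-0.792814))·√7 = 0.184414 · 2.645751 = 0.488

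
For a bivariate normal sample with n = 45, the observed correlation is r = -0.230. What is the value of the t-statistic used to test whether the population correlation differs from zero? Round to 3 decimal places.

-1.550

1 − r² = 1 − 0.052900 = 0.947100;  √(1−r²) = 0.973191
√(n−2) = √43 = 6.557439
t = r·√(n−2)/√(1−r²) = -0.230 · 6.557439 / 0.973191 = -1.550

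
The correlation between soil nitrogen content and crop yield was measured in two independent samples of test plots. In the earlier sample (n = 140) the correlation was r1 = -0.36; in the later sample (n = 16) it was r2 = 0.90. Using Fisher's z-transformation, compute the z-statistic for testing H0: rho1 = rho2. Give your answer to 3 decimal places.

-6.372

z1 = atanh(-0.36) = -0.376886,  z2 = atanh(0.90) = 1.472219
SE = √(1/(n1−3) + 1/(n2−3)) = √(1/137 + 1/13) = √(0.0072993 + 0.0769231) = √0.0842224 = 0.290211
z = (z1 − z2)/SE = (-0.376886 − 1.472219) / 0.290211 = -1.849105 / 0.290211 = -6.372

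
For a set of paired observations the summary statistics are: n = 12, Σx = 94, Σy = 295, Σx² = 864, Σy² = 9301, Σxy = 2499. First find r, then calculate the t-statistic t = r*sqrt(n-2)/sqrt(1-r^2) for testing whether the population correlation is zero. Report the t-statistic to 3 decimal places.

1.251

S_xy = nΣxy − ΣxΣy = 12·2499 − 94·295 = 29988 − 27730 = 2258
S_xx = nΣx² − (Σx)² = 12·864 − 94² = 10368 − 8836 = 1532
S_yy = nΣy² − (Σy)² = 12·9301 − 295² = 111612 − 87025 = 24587
r = S_xy / √(S_xx·S_yy) = 2258 / √(1532·24587) = 2258 / √37667284 = 2258 / 6137.3678 = 0.3679
t = r·√(n−2)/√(1−r²) = 0.3679·√10 / √(1−0.135350) = 1.163402 / 0.929866 = 1.251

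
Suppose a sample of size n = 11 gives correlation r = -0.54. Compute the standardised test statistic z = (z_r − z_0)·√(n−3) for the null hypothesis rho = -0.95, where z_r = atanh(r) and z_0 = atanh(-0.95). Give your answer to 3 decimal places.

3.472

Fisher z: atanh(-0.54) = -0.604156, atanh(-0.95) = -1.831781
z = (z_r − z_0)·√(n−3) = (-0.604156 − (-1.831781))·√8 = 1.227625 · 2.828427 = 3.472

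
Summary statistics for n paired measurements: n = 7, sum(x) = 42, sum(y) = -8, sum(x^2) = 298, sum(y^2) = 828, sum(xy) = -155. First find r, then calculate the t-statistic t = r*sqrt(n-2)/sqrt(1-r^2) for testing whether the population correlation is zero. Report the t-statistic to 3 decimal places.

S_xy = nΣxy − ΣxΣy = 7·(-155) − 42·(-8) = -1085 − (-336) = -749
S_xx = nΣx² − (Σx)² = 7·298 − 42² = 2086 − 1764 = 322
S_yy = nΣy² − (Σy)² = 7·828 − (-8)² = 5796 − 64 = 5732
r = S_xy / √(S_xx·S_yy) = -749 / √(322·5732) = -749 / √1845704 = -749 / 1358.5669 = -0.5513
t = r·√(n−2)/√(1−r²) = -0.5513·√5 / √(1−0.303932) = -1.232744 / 0.834307 = -1.478

-1.478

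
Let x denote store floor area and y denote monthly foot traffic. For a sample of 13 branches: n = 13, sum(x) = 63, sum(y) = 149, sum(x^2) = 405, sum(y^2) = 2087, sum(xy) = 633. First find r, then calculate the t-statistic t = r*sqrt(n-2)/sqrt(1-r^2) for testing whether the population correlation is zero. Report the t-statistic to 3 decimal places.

Numerator: nΣxy − (Σx)(Σy) = 13·633 − (63)(149) = -1158
Denominator: √[(nΣx²−(Σx)²)(nΣy²−(Σy)²)]
  nΣx²−(Σx)² = 13·405 − 3969 = 1296;  nΣy²−(Σy)² = 13·2087 − 22201 = 4930
  √(1296·4930) = √6389280 = 2527.7025
r = -1158 / 2527.7025 = -0.4581
t = r·√(n−2)/√(1−r²) = -0.4581·√11 / √(1−0.209856) = -1.519346 / 0.888900 = -1.709

-1.709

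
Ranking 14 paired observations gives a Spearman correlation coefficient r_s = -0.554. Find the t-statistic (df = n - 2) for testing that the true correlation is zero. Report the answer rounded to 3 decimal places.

-2.305

1 − r_s² = 1 − 0.306916 = 0.693084;  √(1−r_s²) = 0.832517
√(n−2) = √12 = 3.464102
t = r_s·√(n−2)/√(1−r_s²) = -0.554 · 3.464102 / 0.832517 = -2.305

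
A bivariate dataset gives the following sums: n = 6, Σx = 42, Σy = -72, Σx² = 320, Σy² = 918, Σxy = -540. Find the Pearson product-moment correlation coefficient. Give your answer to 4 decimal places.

-0.9608

Numerator: nΣxy − (Σx)(Σy) = 6·(-540) − (42)(-72) = -216
Denominator: √[(nΣx²−(Σx)²)(nΣy²−(Σy)²)]
  nΣx²−(Σx)² = 6·320 − 1764 = 156;  nΣy²−(Σy)² = 6·918 − 5184 = 324
  √(156·324) = √50544 = 224.8199
r = -216 / 224.8199 = -0.9608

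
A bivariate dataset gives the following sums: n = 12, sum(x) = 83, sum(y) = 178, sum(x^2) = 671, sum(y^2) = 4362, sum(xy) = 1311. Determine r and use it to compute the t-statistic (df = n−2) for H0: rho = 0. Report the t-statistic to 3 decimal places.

Numerator: nΣxy − (Σx)(Σy) = 12·1311 − (83)(178) = 958
Denominator: √[(nΣx²−(Σx)²)(nΣy²−(Σy)²)]
  nΣx²−(Σx)² = 12·671 − 6889 = 1163;  nΣy²−(Σy)² = 12·4362 − 31684 = 20660
  √(1163·20660) = √24027580 = 4901.7935
r = 958 / 4901.7935 = 0.1954
t = r·√(n−2)/√(1−r²) = 0.1954·√10 / √(1−0.038181) = 0.617909 / 0.980724 = 0.630

0.630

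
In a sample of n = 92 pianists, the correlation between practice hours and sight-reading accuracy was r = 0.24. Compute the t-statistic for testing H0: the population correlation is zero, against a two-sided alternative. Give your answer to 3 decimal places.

1 − r² = 1 − 0.0576 = 0.9424;  √(1−r²) = 0.970773
√(n−2) = √90 = 9.486833
t = r·√(n−2)/√(1−r²) = 0.24 · 9.486833 / 0.970773 = 2.345

2.345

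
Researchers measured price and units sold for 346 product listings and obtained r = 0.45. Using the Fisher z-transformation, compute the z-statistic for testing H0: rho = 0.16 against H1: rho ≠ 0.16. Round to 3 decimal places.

Fisher z: atanh(0.45) = 0.484700, atanh(0.16) = 0.161387
z = (z_r − z_0)·√(n−3) = (0.484700 − 0.161387)·√343 = 0.323313 · 18.520259 = 5.988

5.988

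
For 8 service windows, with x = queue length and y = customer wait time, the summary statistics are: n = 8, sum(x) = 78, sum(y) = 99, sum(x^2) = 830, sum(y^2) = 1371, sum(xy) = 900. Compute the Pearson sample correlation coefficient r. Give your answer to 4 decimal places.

Numerator: nΣxy − (Σx)(Σy) = 8·900 − (78)(99) = -522
Denominator: √[(nΣx²−(Σx)²)(nΣy²−(Σy)²)]
  nΣx²−(Σx)² = 8·830 − 6084 = 556;  nΣy²−(Σy)² = 8·1371 − 9801 = 1167
  √(556·1167) = √648852 = 805.5135
r = -522 / 805.5135 = -0.6480

-0.6480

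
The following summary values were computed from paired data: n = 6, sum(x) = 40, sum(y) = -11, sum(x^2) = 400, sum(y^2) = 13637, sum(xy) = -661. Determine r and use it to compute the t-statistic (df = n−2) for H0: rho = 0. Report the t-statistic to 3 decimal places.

S_xy = nΣxy − ΣxΣy = 6·(-661) − 40·(-11) = -3966 − (-440) = -3526
S_xx = nΣx² − (Σx)² = 6·400 − 40² = 2400 − 1600 = 800
S_yy = nΣy² − (Σy)² = 6·13637 − (-11)² = 81822 − 121 = 81701
r = S_xy / √(S_xx·S_yy) = -3526 / √(800·81701) = -3526 / √65360800 = -3526 / 8084.6026 = -0.4361
t = r·√(n−2)/√(1−r²) = -0.4361·√4 / √(1−0.190183) = -0.872200 / 0.899898 = -0.969

-0.969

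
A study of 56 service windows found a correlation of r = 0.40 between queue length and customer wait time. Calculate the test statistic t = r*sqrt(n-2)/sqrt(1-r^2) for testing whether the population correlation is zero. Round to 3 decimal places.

t = r·√(n−2) / √(1−r²) with r = 0.40, n = 56
  = 0.40·√54 / √(1 − 0.1600)
  = 0.40·7.348469 / 0.916515
  = 2.939388 / 0.916515 = 3.207

3.207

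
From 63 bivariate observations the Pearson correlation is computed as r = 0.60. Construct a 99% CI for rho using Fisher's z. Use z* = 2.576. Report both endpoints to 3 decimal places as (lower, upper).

Fisher z: z_r = atanh(r) = ½·ln((1+0.60)/(1−0.60)) = 0.693147
SE(z) = 1/√(n−3) = 1/√60 = 0.129099
99% ⇒ z* = 2.576; margin = 2.576·0.129099 = 0.332559
CI on z-scale: (0.360588, 1.025706)
Back-transform: tanh(0.360588) = 0.345732, tanh(1.025706) = 0.772180

(0.346, 0.772)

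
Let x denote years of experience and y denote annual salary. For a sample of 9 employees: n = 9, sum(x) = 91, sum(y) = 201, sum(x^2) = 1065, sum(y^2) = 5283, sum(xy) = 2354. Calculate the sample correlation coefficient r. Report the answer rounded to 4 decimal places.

0.9484

S_xy = nΣxy − ΣxΣy = 9·2354 − 91·201 = 21186 − 18291 = 2895
S_xx = nΣx² − (Σx)² = 9·1065 − 91² = 9585 − 8281 = 1304
S_yy = nΣy² − (Σy)² = 9·5283 − 201² = 47547 − 40401 = 7146
r = S_xy / √(S_xx·S_yy) = 2895 / √(1304·7146) = 2895 / √9318384 = 2895 / 3052.6028 = 0.9484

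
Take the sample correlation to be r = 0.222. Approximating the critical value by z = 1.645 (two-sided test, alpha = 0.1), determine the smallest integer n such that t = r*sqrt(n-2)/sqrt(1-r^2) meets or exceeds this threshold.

r√(n−2)/√(1−r²) ≥ 1.645  ⇔  n−2 ≥ (1.645)²·(1−r²)/r²
(1−r²)/r² = (1−0.049284)/0.049284 = 19.2906
n ≥ 2 + 2.706025·19.2906 = 2 + 52.2008 = 54.2008
⌈54.2008⌉ = 55

55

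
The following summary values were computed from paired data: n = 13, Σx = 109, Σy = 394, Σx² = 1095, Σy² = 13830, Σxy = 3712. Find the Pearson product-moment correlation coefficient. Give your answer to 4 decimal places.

0.6984

S_xy = nΣxy − ΣxΣy = 13·3712 − 109·394 = 48256 − 42946 = 5310
S_xx = nΣx² − (Σx)² = 13·1095 − 109² = 14235 − 11881 = 2354
S_yy = nΣy² − (Σy)² = 13·13830 − 394² = 179790 − 155236 = 24554
r = S_xy / √(S_xx·S_yy) = 5310 / √(2354·24554) = 5310 / √57800116 = 5310 / 7602.6388 = 0.6984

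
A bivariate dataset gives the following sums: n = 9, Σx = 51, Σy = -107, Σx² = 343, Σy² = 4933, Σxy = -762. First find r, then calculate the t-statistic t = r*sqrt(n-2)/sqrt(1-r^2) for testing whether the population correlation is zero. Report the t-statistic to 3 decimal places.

-0.989

S_xy = nΣxy − ΣxΣy = 9·(-762) − 51·(-107) = -6858 − (-5457) = -1401
S_xx = nΣx² − (Σx)² = 9·343 − 51² = 3087 − 2601 = 486
S_yy = nΣy² − (Σy)² = 9·4933 − (-107)² = 44397 − 11449 = 32948
r = S_xy / √(S_xx·S_yy) = -1401 / √(486·32948) = -1401 / √16012728 = -1401 / 4001.5907 = -0.3501
t = r·√(n−2)/√(1−r²) = -0.3501·√7 / √(1−0.122570) = -0.926278 / 0.936712 = -0.989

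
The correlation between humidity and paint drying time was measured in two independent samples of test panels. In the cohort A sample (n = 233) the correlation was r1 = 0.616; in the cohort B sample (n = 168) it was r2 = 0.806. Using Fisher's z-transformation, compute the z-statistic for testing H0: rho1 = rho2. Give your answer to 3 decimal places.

-3.891

z1 = atanh(0.616) = 0.718533,  z2 = atanh(0.806) = 1.115506
SE = √(1/(n1−3) + 1/(n2−3)) = √(1/230 + 1/165) = √(0.0043478 + 0.0060606) = √0.0104084 = 0.102022
z = (z1 − z2)/SE = (0.718533 − 1.115506) / 0.102022 = -0.396973 / 0.102022 = -3.891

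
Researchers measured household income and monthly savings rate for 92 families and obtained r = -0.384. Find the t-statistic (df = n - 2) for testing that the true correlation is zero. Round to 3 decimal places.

1 − r² = 1 − 0.147456 = 0.852544;  √(1−r²) = 0.923333
√(n−2) = √90 = 9.486833
t = r·√(n−2)/√(1−r²) = -0.384 · 9.486833 / 0.923333 = -3.945

-3.945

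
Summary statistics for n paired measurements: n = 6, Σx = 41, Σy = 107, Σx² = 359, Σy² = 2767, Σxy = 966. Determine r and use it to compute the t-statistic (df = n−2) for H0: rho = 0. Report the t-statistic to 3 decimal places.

Numerator: nΣxy − (Σx)(Σy) = 6·966 − (41)(107) = 1409
Denominator: √[(nΣx²−(Σx)²)(nΣy²−(Σy)²)]
  nΣx²−(Σx)² = 6·359 − 1681 = 473;  nΣy²−(Σy)² = 6·2767 − 11449 = 5153
  √(473·5153) = √2437369 = 1561.2075
r = 1409 / 1561.2075 = 0.9025
t = r·√(n−2)/√(1−r²) = 0.9025·√4 / √(1−0.814506) = 1.805000 / 0.430690 = 4.191

4.191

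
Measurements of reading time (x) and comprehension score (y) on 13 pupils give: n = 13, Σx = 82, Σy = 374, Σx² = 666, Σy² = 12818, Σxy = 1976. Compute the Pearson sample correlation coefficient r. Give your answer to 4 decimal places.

-0.6923

Numerator: nΣxy − (Σx)(Σy) = 13·1976 − (82)(374) = -4980
Denominator: √[(nΣx²−(Σx)²)(nΣy²−(Σy)²)]
  nΣx²−(Σx)² = 13·666 − 6724 = 1934;  nΣy²−(Σy)² = 13·12818 − 139876 = 26758
  √(1934·26758) = √51749972 = 7193.7453
r = -4980 / 7193.7453 = -0.6923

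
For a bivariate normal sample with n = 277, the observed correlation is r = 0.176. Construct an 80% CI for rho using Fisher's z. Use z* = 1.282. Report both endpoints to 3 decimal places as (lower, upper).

(0.100, 0.250)

z_r = atanh(0.176) = 0.177852;  SE = 1/√(n−3) = 1/√274 = 0.060412
z-limits: 0.177852 ± 1.282·0.060412 = 0.177852 ± 0.077448 = [0.100404, 0.255300]
ρ-limits: (tanh 0.100404, tanh 0.255300) = (0.100, 0.250)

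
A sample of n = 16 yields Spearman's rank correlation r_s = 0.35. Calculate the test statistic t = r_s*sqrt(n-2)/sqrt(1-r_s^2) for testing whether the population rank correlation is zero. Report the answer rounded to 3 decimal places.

1.398

1 − r_s² = 1 − 0.1225 = 0.8775;  √(1−r_s²) = 0.936750
√(n−2) = √14 = 3.741657
t = r_s·√(n−2)/√(1−r_s²) = 0.35 · 3.741657 / 0.936750 = 1.398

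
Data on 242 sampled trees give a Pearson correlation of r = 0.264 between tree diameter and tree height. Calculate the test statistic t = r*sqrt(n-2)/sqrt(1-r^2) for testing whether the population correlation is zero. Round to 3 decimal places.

t = r·√(n−2) / √(1−r²) with r = 0.264, n = 242
  = 0.264·√240 / √(1 − 0.069696)
  = 0.264·15.491933 / 0.964523
  = 4.089870 / 0.964523 = 4.240

4.240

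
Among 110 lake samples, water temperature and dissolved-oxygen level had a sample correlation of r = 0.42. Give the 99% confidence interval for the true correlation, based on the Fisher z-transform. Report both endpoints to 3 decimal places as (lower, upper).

(0.196, 0.602)

z_r = atanh(0.42) = 0.447692;  SE = 1/√(n−3) = 1/√107 = 0.096674
z-limits: 0.447692 ± 2.576·0.096674 = 0.447692 ± 0.249032 = [0.198660, 0.696724]
ρ-limits: (tanh 0.198660, tanh 0.696724) = (0.196, 0.602)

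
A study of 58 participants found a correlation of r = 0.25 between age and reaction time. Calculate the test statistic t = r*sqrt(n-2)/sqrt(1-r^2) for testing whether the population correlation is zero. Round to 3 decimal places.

1.932

t = r·√(n−2) / √(1−r²) with r = 0.25, n = 58
  = 0.25·√56 / √(1 − 0.0625)
  = 0.25·7.483315 / 0.968246
  = 1.870829 / 0.968246 = 1.932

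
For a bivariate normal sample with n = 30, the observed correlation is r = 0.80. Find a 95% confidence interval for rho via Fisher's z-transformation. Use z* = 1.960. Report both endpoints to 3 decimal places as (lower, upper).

(0.618, 0.901)

z_r = atanh(0.80) = 1.098612;  SE = 1/√(n−3) = 1/√27 = 0.192450
z-limits: 1.098612 ± 1.960·0.192450 = 1.098612 ± 0.377202 = [0.721410, 1.475814]
ρ-limits: (tanh 0.721410, tanh 1.475814) = (0.618, 0.901)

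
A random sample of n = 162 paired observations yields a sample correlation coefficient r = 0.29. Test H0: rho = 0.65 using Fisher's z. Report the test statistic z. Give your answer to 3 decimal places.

z_r = atanh(0.29) = 0.298566,  z_0 = atanh(0.65) = 0.775299
SE = 1/√(n−3) = 1/√159 = 0.079305
z = (z_r − z_0)/SE = (0.298566 − 0.775299) / 0.079305 = -0.476733 / 0.079305 = -6.011

-6.011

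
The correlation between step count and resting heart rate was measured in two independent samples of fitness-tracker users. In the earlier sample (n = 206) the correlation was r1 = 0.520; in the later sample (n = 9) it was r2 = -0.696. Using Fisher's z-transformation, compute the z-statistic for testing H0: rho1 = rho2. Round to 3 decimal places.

3.466

Fisher z-transforms: z1 = atanh(0.520) = 0.576340, z2 = atanh(-0.696) = -0.859500; difference d = 1.435840
Var(d) = 1/203 + 1/6 = 0.0049261 + 0.1666667 = 0.1715928
z = d/√Var(d) = 1.435840 / √0.1715928 = 1.435840 / 0.414238 = 3.466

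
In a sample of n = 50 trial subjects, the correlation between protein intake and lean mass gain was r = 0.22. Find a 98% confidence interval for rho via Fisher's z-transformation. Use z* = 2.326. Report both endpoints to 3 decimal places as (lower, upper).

(-0.115, 0.510)

Fisher z: z_r = atanh(r) = ½·ln((1+0.22)/(1−0.22)) = 0.223656
SE(z) = 1/√(n−3) = 1/√47 = 0.145865
98% ⇒ z* = 2.326; margin = 2.326·0.145865 = 0.339282
CI on z-scale: (-0.115626, 0.562938)
Back-transform: tanh(-0.115626) = -0.115113, tanh(0.562938) = 0.510154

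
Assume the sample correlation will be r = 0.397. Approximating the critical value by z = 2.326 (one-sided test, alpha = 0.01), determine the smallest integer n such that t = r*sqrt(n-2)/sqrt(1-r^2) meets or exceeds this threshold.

31

r√(n−2)/√(1−r²) ≥ 2.326  ⇔  n−2 ≥ (2.326)²·(1−r²)/r²
(1−r²)/r² = (1−0.157609)/0.157609 = 5.3448
n ≥ 2 + 5.410276·5.3448 = 2 + 28.9168 = 30.9168
⌈30.9168⌉ = 31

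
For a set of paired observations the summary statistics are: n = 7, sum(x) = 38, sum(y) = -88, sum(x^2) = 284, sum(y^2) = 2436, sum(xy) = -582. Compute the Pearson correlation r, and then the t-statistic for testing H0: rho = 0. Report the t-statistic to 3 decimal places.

-0.767

Numerator: nΣxy − (Σx)(Σy) = 7·(-582) − (38)(-88) = -730
Denominator: √[(nΣx²−(Σx)²)(nΣy²−(Σy)²)]
  nΣx²−(Σx)² = 7·284 − 1444 = 544;  nΣy²−(Σy)² = 7·2436 − 7744 = 9308
  √(544·9308) = √5063552 = 2250.2338
r = -730 / 2250.2338 = -0.3244
t = r·√(n−2)/√(1−r²) = -0.3244·√5 / √(1−0.105235) = -0.725380 / 0.945920 = -0.767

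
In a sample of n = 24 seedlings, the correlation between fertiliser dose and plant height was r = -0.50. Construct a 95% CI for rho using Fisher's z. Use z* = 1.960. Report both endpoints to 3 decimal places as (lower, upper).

z_r = atanh(-0.50) = -0.549306;  SE = 1/√(n−3) = 1/√21 = 0.218218
z-limits: -0.549306 ± 1.960·0.218218 = -0.549306 ± 0.427707 = [-0.977013, -0.121599]
ρ-limits: (tanh -0.977013, tanh -0.121599) = (-0.752, -0.121)

(-0.752, -0.121)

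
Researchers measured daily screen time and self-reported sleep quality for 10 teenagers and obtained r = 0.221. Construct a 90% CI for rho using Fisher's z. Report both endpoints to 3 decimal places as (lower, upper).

Fisher z: z_r = atanh(r) = ½·ln((1+0.221)/(1−0.221)) = 0.224707
SE(z) = 1/√(n−3) = 1/√7 = 0.377964
90% ⇒ z* = 1.645; margin = 1.645·0.377964 = 0.621751
CI on z-scale: (-0.397044, 0.846458)
Back-transform: tanh(-0.397044) = -0.377417, tanh(0.846458) = 0.689215

(-0.377, 0.689)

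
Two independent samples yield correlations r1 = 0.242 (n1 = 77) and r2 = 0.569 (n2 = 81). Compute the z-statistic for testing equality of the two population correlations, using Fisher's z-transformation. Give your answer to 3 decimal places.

z1 = atanh(0.242) = 0.246897,  z2 = atanh(0.569) = 0.646043
SE = √(1/(n1−3) + 1/(n2−3)) = √(1/74 + 1/78) = √(0.0135135 + 0.0128205) = √0.0263340 = 0.162278
z = (z1 − z2)/SE = (0.246897 − 0.646043) / 0.162278 = -0.399146 / 0.162278 = -2.460

-2.460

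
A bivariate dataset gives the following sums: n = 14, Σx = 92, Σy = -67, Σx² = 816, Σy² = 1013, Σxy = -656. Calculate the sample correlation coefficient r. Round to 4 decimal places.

-0.5638

S_xy = nΣxy − ΣxΣy = 14·(-656) − 92·(-67) = -9184 − (-6164) = -3020
S_xx = nΣx² − (Σx)² = 14·816 − 92² = 11424 − 8464 = 2960
S_yy = nΣy² − (Σy)² = 14·1013 − (-67)² = 14182 − 4489 = 9693
r = S_xy / √(S_xx·S_yy) = -3020 / √(2960·9693) = -3020 / √28691280 = -3020 / 5356.4242 = -0.5638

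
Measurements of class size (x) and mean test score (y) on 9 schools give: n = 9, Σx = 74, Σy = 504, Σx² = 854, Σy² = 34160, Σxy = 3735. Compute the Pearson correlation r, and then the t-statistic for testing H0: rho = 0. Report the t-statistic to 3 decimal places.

Numerator: nΣxy − (Σx)(Σy) = 9·3735 − (74)(504) = -3681
Denominator: √[(nΣx²−(Σx)²)(nΣy²−(Σy)²)]
  nΣx²−(Σx)² = 9·854 − 5476 = 2210;  nΣy²−(Σy)² = 9·34160 − 254016 = 53424
  √(2210·53424) = √118067040 = 10865.8658
r = -3681 / 10865.8658 = -0.3388
t = r·√(n−2)/√(1−r²) = -0.3388·√7 / √(1−0.114785) = -0.896381 / 0.940859 = -0.953

-0.953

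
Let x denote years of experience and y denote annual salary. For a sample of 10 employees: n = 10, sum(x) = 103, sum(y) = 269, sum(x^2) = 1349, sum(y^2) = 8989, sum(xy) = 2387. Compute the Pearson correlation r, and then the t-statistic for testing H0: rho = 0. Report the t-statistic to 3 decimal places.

-1.814

S_xy = nΣxy − ΣxΣy = 10·2387 − 103·269 = 23870 − 27707 = -3837
S_xx = nΣx² − (Σx)² = 10·1349 − 103² = 13490 − 10609 = 2881
S_yy = nΣy² − (Σy)² = 10·8989 − 269² = 89890 − 72361 = 17529
r = S_xy / √(S_xx·S_yy) = -3837 / √(2881·17529) = -3837 / √50501049 = -3837 / 7106.4090 = -0.5399
t = r·√(n−2)/√(1−r²) = -0.5399·√8 / √(1−0.291492) = -1.527068 / 0.841729 = -1.814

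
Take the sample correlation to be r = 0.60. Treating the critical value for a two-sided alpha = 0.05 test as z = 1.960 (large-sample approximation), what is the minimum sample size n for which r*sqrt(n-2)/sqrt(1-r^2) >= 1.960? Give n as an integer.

Need r·√(n−2)/√(1−r²) ≥ 1.960
√(n−2) ≥ 1.960·√(1−0.3600) / 0.60 = 1.960·0.800000 / 0.60 = 2.6133
n−2 ≥ 6.8293  ⇒  n ≥ 8.8293
Smallest integer n = 9

9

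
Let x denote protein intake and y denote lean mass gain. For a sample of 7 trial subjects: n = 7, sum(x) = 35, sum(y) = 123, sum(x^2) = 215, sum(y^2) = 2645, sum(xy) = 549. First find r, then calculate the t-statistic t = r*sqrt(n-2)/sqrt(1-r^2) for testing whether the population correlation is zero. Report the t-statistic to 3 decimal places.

-1.205

Numerator: nΣxy − (Σx)(Σy) = 7·549 − (35)(123) = -462
Denominator: √[(nΣx²−(Σx)²)(nΣy²−(Σy)²)]
  nΣx²−(Σx)² = 7·215 − 1225 = 280;  nΣy²−(Σy)² = 7·2645 − 15129 = 3386
  √(280·3386) = √948080 = 973.6940
r = -462 / 973.6940 = -0.4745
t = r·√(n−2)/√(1−r²) = -0.4745·√5 / √(1−0.225150) = -1.061014 / 0.880256 = -1.205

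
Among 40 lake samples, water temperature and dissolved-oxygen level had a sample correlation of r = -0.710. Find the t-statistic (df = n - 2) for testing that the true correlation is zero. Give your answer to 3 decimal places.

t = r·√(n−2) / √(1−r²) with r = -0.710, n = 40
  = -0.710·√38 / √(1 − 0.504100)
  = -0.710·6.164414 / 0.704202
  = -4.376734 / 0.704202 = -6.215

-6.215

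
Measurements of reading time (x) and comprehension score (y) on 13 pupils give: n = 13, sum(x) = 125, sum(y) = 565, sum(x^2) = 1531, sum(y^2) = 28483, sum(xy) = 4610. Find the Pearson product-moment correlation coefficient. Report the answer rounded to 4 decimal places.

S_xy = nΣxy − ΣxΣy = 13·4610 − 125·565 = 59930 − 70625 = -10695
S_xx = nΣx² − (Σx)² = 13·1531 − 125² = 19903 − 15625 = 4278
S_yy = nΣy² − (Σy)² = 13·28483 − 565² = 370279 − 319225 = 51054
r = S_xy / √(S_xx·S_yy) = -10695 / √(4278·51054) = -10695 / √218409012 = -10695 / 14778.6675 = -0.7237

-0.7237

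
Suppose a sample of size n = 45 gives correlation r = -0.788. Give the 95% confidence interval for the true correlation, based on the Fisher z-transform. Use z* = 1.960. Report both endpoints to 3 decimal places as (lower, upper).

(-0.878, -0.643)

Fisher z: z_r = atanh(r) = ½·ln((1+(-0.788))/(1−(-0.788))) = -1.066133
SE(z) = 1/√(n−3) = 1/√42 = 0.154303
95% ⇒ z* = 1.960; margin = 1.960·0.154303 = 0.302434
CI on z-scale: (-1.368567, -0.763699)
Back-transform: tanh(-1.368567) = -0.878365, tanh(-0.763699) = -0.643251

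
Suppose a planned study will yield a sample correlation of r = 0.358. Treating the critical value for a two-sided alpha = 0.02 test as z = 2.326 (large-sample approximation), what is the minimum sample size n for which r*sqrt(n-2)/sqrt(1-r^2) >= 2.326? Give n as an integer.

39

r√(n−2)/√(1−r²) ≥ 2.326  ⇔  n−2 ≥ (2.326)²·(1−r²)/r²
(1−r²)/r² = (1−0.128164)/0.128164 = 6.8025
n ≥ 2 + 5.410276·6.8025 = 2 + 36.8034 = 38.8034
⌈38.8034⌉ = 39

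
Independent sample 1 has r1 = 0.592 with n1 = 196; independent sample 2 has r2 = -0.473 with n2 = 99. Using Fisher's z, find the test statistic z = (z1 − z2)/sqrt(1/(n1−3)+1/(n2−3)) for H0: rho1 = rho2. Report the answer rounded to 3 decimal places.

9.566

z1 = atanh(0.592) = 0.680740,  z2 = atanh(-0.473) = -0.513928
SE = √(1/(n1−3) + 1/(n2−3)) = √(1/193 + 1/96) = √(0.0051813 + 0.0104167) = √0.0155980 = 0.124892
z = (z1 − z2)/SE = (0.680740 − (-0.513928)) / 0.124892 = 1.194668 / 0.124892 = 9.566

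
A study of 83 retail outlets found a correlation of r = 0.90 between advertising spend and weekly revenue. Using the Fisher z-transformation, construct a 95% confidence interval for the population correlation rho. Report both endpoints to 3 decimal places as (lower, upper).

z_r = atanh(0.90) = 1.472219;  SE = 1/√(n−3) = 1/√80 = 0.111803
z-limits: 1.472219 ± 1.960·0.111803 = 1.472219 ± 0.219134 = [1.253085, 1.691353]
ρ-limits: (tanh 1.253085, tanh 1.691353) = (0.849, 0.934)

(0.849, 0.934)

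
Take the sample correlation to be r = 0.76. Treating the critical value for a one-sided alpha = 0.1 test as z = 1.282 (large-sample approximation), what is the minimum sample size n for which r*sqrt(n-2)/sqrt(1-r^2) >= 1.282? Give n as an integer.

4

r√(n−2)/√(1−r²) ≥ 1.282  ⇔  n−2 ≥ (1.282)²·(1−r²)/r²
(1−r²)/r² = (1−0.5776)/0.5776 = 0.7313
n ≥ 2 + 1.643524·0.7313 = 2 + 1.2019 = 3.2019
⌈3.2019⌉ = 4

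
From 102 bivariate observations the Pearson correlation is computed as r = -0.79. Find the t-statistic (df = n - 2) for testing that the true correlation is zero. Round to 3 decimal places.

-12.885

t = r·√(n−2) / √(1−r²) with r = -0.79, n = 102
  = -0.79·√100 / √(1 − 0.6241)
  = -0.79·10.000000 / 0.613107
  = -7.900000 / 0.613107 = -12.885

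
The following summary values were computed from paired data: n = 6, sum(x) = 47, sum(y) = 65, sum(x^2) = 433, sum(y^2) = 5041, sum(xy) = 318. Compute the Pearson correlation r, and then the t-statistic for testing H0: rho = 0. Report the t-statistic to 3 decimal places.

S_xy = nΣxy − ΣxΣy = 6·318 − 47·65 = 1908 − 3055 = -1147
S_xx = nΣx² − (Σx)² = 6·433 − 47² = 2598 − 2209 = 389
S_yy = nΣy² − (Σy)² = 6·5041 − 65² = 30246 − 4225 = 26021
r = S_xy / √(S_xx·S_yy) = -1147 / √(389·26021) = -1147 / √10122169 = -1147 / 3181.5356 = -0.3605
t = r·√(n−2)/√(1−r²) = -0.3605·√4 / √(1−0.129960) = -0.721000 / 0.932759 = -0.773

-0.773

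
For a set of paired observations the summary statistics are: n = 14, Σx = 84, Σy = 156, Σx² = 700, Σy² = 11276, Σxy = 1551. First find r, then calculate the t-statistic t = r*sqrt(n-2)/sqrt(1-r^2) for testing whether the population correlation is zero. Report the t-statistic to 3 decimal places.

S_xy = nΣxy − ΣxΣy = 14·1551 − 84·156 = 21714 − 13104 = 8610
S_xx = nΣx² − (Σx)² = 14·700 − 84² = 9800 − 7056 = 2744
S_yy = nΣy² − (Σy)² = 14·11276 − 156² = 157864 − 24336 = 133528
r = S_xy / √(S_xx·S_yy) = 8610 / √(2744·133528) = 8610 / √366400832 = 8610 / 19141.5995 = 0.4498
t = r·√(n−2)/√(1−r²) = 0.4498·√12 / √(1−0.202320) = 1.558153 / 0.893129 = 1.745

1.745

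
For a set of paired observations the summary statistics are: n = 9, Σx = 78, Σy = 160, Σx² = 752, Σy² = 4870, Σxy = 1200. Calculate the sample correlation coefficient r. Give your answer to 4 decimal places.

Numerator: nΣxy − (Σx)(Σy) = 9·1200 − (78)(160) = -1680
Denominator: √[(nΣx²−(Σx)²)(nΣy²−(Σy)²)]
  nΣx²−(Σx)² = 9·752 − 6084 = 684;  nΣy²−(Σy)² = 9·4870 − 25600 = 18230
  √(684·18230) = √12469320 = 3531.1924
r = -1680 / 3531.1924 = -0.4758

-0.4758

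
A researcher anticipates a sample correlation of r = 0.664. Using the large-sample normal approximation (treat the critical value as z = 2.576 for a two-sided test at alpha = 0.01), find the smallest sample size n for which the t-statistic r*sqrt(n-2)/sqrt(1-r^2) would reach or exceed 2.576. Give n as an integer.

11

r√(n−2)/√(1−r²) ≥ 2.576  ⇔  n−2 ≥ (2.576)²·(1−r²)/r²
(1−r²)/r² = (1−0.440896)/0.440896 = 1.2681
n ≥ 2 + 6.635776·1.2681 = 2 + 8.4148 = 10.4148
⌈10.4148⌉ = 11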